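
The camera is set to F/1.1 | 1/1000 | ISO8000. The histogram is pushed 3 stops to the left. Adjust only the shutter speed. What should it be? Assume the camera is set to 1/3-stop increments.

Underexposed by 3 stops → need 3 stops brighter.
Shutter speed: 1/1000 → 1/800 → 1/640 → 1/500 → 1/400 → 1/320 → 1/250 → 1/200 → 1/160 → 1/125.

1/125s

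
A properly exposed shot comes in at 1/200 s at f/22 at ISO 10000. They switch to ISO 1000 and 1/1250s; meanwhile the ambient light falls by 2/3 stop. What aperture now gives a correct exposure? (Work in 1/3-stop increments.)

f/2.2

Scene light: 2/3 stop darker.
ISO: 10000 → 8000 → 6400 → 5000 → 4000 → 3200 → 2500 → 2000 → 1600 → 1250 → 1000 — 3 1/3 stops dropped (darker).
Shutter speed: 1/200 → 1/250 → 1/320 → 1/400 → 1/500 → 1/640 → 1/800 → 1/1000 → 1/1250 — 2 2/3 stops shorter (darker).
Net so far: 6 2/3 stops darker. Aperture: f/22 → f/20 → f/18 → f/16 → f/14 → f/13 → f/11 → f/10 → f/9 → f/8 → f/7.1 → f/6.3 → f/5.6 → f/5 → f/4.5 → f/4 → f/3.5 → f/3.2 → f/2.8 → f/2.5 → f/2.2.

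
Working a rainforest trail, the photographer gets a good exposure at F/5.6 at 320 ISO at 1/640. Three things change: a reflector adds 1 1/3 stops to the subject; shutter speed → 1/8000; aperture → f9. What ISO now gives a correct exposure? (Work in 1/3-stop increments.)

ISO 4000

Scene light: 1 1/3 stops brighter.
Shutter speed: 1/640 → 1/800 → 1/1000 → 1/1250 → 1/1600 → 1/2000 → 1/2500 → 1/3200 → 1/4000 → 1/5000 → 1/6400 → 1/8000 — 3 2/3 stops shorter (darker).
Aperture: f/5.6 → f/6.3 → f/7.1 → f/8 → f/9 — 1 1/3 stops narrower (darker).
Net so far: 3 2/3 stops darker. ISO: 320 → 400 → 500 → 640 → 800 → 1000 → 1250 → 1600 → 2000 → 2500 → 3200 → 4000.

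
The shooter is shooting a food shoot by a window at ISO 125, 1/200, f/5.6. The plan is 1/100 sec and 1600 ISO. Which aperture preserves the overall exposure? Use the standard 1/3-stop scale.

Shutter speed: 1/200 → 1/160 → 1/125 → 1/100 — 1 stop slower (brighter).
ISO: 125 → 160 → 200 → 250 → 320 → 400 → 500 → 640 → 800 → 1000 → 1250 → 1600 — 3 2/3 stops raised (brighter).
Net change so far: 4 2/3 stops brighter. Offset with the aperture: f/5.6 → f/6.3 → f/7.1 → f/8 → f/9 → f/10 → f/11 → f/13 → f/14 → f/16 → f/18 → f/20 → f/22 → f/25 → f/29.

f/29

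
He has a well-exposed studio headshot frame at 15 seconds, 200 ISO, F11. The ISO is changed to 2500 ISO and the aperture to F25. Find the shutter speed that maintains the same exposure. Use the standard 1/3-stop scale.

ISO: 200 → 250 → 320 → 400 → 500 → 640 → 800 → 1000 → 1250 → 1600 → 2000 → 2500 — 3 2/3 stops higher (brighter).
Aperture: f/11 → f/13 → f/14 → f/16 → f/18 → f/20 → f/22 → f/25 — 2 1/3 stops narrower (darker).
Net change so far: 1 1/3 stops brighter. Offset with the shutter speed: 15 → 13 → 10 → 8 → 6.

6 s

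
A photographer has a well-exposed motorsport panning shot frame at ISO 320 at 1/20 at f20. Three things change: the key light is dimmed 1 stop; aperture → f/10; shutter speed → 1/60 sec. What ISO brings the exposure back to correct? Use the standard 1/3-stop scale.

Scene light: 1 stop darker.
Aperture: f/20 → f/18 → f/16 → f/14 → f/13 → f/11 → f/10 — 2 stops opened up (brighter).
Shutter speed: 1/20 → 1/25 → 1/30 → 1/40 → 1/50 → 1/60 — 1 2/3 stops faster (darker).
Net so far: 2/3 stop darker. ISO: 320 → 400 → 500.

ISO 500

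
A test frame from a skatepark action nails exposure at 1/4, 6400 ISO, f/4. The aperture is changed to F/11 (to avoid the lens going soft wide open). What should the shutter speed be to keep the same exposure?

Aperture: f/4 → f/5.6 → f/8 → f/11 — 3 stops smaller aperture (darker).
Need 3 stops brighter from the shutter speed: 1/4 → 1/2 → 1 → 2.

2 s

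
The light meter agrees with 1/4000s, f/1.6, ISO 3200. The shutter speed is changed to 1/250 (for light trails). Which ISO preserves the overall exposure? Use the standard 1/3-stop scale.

ISO 200

Shutter speed: 1/4000 → 1/3200 → 1/2500 → 1/2000 → 1/1600 → 1/1250 → 1/1000 → 1/800 → 1/640 → 1/500 → 1/400 → 1/320 → 1/250 — 4 stops slower (brighter).
Need 4 stops darker from the ISO: 3200 → 2500 → 2000 → 1600 → 1250 → 1000 → 800 → 640 → 500 → 400 → 320 → 250 → 200.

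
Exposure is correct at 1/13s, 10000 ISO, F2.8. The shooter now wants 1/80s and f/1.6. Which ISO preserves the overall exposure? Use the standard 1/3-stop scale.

Shutter speed: 1/13 → 1/15 → 1/20 → 1/25 → 1/30 → 1/40 → 1/50 → 1/60 → 1/80 — 2 2/3 stops faster (darker).
Aperture: f/2.8 → f/2.5 → f/2.2 → f/2 → f/1.8 → f/1.6 — 1 2/3 stops larger aperture (brighter).
Net change so far: 1 stop darker. Offset with the ISO: 10000 → 12800 → 16000 → 20000.

ISO 20000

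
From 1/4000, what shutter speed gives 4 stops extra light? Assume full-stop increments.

1/250s

Shutter speed: 1/4000 → 1/2000 → 1/1000 → 1/500 → 1/250 — 4 stops slower (brighter).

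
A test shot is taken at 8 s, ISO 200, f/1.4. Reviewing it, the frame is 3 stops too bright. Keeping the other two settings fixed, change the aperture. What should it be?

Overexposed by 3 stops → need 3 stops darker.
Aperture: f/1.4 → f/2 → f/2.8 → f/4.

f/4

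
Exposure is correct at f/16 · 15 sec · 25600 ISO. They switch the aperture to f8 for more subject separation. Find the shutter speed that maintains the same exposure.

4 s

Aperture: f/16 → f/11 → f/8 — 2 stops opened up (brighter).
Need 2 stops darker from the shutter speed: 15 → 8 → 4.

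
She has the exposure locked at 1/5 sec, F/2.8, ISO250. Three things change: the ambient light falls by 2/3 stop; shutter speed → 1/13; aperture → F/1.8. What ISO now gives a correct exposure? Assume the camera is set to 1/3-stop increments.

Scene light: 2/3 stop darker.
Shutter speed: 1/5 → 1/6 → 1/8 → 1/10 → 1/13 — 1 1/3 stops faster (darker).
Aperture: f/2.8 → f/2.5 → f/2.2 → f/2 → f/1.8 — 1 1/3 stops wider (brighter).
Net so far: 2/3 stop darker. ISO: 250 → 320 → 400.

ISO 400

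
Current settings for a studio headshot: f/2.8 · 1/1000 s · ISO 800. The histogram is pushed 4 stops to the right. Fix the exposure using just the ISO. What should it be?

ISO 50

Overexposed by 4 stops → need 4 stops darker.
ISO: 800 → 400 → 200 → 100 → 50.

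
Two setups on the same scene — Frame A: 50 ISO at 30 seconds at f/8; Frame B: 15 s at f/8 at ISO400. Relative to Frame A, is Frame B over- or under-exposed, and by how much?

Aperture: unchanged.
Shutter speed: 30 → 15 — 1 stop faster (darker).
ISO: 50 → 100 → 200 → 400 — 3 stops raised (brighter).
Net: −1 +3 = +2 stops.

2 stops brighter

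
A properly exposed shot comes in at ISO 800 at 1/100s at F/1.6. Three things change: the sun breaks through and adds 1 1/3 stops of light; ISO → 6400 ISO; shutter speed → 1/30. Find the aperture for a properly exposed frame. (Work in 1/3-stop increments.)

f/13

Scene light: 1 1/3 stops brighter.
ISO: 800 → 1000 → 1250 → 1600 → 2000 → 2500 → 3200 → 4000 → 5000 → 6400 — 3 stops higher (brighter).
Shutter speed: 1/100 → 1/80 → 1/60 → 1/50 → 1/40 → 1/30 — 1 2/3 stops longer (brighter).
Net so far: 6 stops brighter. Aperture: f/1.6 → f/1.8 → f/2 → f/2.2 → f/2.5 → f/2.8 → f/3.2 → f/3.5 → f/4 → f/4.5 → f/5 → f/5.6 → f/6.3 → f/7.1 → f/8 → f/9 → f/10 → f/11 → f/13.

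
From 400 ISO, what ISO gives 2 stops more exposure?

ISO 1600

ISO: 400 → 800 → 1600 — 2 stops raised (brighter).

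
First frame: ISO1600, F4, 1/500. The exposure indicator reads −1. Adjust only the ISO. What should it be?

ISO 3200

Underexposed by 1 stop → need 1 stop brighter.
ISO: 1600 → 3200.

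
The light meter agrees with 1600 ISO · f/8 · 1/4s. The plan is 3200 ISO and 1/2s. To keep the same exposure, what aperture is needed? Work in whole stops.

f/16

ISO: 1600 → 3200 — 1 stop raised (brighter).
Shutter speed: 1/4 → 1/2 — 1 stop slower (brighter).
Net change so far: 2 stops brighter. Offset with the aperture: f/8 → f/11 → f/16.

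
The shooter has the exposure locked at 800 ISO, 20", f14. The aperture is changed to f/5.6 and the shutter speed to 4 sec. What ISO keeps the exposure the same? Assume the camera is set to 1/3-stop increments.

Aperture: f/14 → f/13 → f/11 → f/10 → f/9 → f/8 → f/7.1 → f/6.3 → f/5.6 — 2 2/3 stops opened up (brighter).
Shutter speed: 20 → 15 → 13 → 10 → 8 → 6 → 5 → 4 — 2 1/3 stops faster (darker).
Net change so far: 1/3 stop brighter. Offset with the ISO: 800 → 640.

ISO 640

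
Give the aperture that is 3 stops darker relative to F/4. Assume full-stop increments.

Aperture: f/4 → f/5.6 → f/8 → f/11 — 3 stops narrower (darker).

f/11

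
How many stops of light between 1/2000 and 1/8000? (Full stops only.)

1/2000 → 1/4000 → 1/8000 — count the steps: 2 stops.

2 stops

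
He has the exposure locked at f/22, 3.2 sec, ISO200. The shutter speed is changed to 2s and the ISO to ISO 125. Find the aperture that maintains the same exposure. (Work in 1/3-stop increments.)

Shutter speed: 3.2 → 2.5 → 2 — 2/3 stop faster (darker).
ISO: 200 → 160 → 125 — 2/3 stop lower (darker).
Net change so far: 1 1/3 stops darker. Offset with the aperture: f/22 → f/20 → f/18 → f/16 → f/14.

f/14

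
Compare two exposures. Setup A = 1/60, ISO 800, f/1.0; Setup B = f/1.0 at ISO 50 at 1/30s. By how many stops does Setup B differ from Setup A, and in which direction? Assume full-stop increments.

3 stops darker

Aperture: unchanged.
Shutter speed: 1/60 → 1/30 — 1 stop longer (brighter).
ISO: 800 → 400 → 200 → 100 → 50 — 4 stops dropped (darker).
Net: +1 −4 = −3 stops.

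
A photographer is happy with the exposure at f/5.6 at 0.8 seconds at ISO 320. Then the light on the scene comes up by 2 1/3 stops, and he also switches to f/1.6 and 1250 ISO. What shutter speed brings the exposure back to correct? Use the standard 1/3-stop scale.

Scene light: 2 1/3 stops brighter.
Aperture: f/5.6 → f/5 → f/4.5 → f/4 → f/3.5 → f/3.2 → f/2.8 → f/2.5 → f/2.2 → f/2 → f/1.8 → f/1.6 — 3 2/3 stops opened up (brighter).
ISO: 320 → 400 → 500 → 640 → 800 → 1000 → 1250 — 2 stops raised (brighter).
Net so far: 8 stops brighter. Shutter speed: 0.8 → 0.6 → 0.5 → 0.4 → 0.3 → 1/4 → 1/5 → 1/6 → 1/8 → 1/10 → 1/13 → 1/15 → 1/20 → 1/25 → 1/30 → 1/40 → 1/50 → 1/60 → 1/80 → 1/100 → 1/125 → 1/160 → 1/200 → 1/250 → 1/320.

1/320s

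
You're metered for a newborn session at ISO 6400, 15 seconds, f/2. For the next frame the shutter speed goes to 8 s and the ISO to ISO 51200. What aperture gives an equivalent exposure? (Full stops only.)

f/4

Shutter speed: 15 → 8 — 1 stop shorter (darker).
ISO: 6400 → 12800 → 25600 → 51200 — 3 stops higher (brighter).
Net change so far: 2 stops brighter. Offset with the aperture: f/2 → f/2.8 → f/4.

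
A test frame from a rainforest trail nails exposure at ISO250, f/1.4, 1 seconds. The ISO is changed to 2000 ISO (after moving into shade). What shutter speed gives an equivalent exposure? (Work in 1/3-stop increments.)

1/8s

ISO: 250 → 320 → 400 → 500 → 640 → 800 → 1000 → 1250 → 1600 → 2000 — 3 stops raised (brighter).
Need 3 stops darker from the shutter speed: 1 → 0.8 → 0.6 → 0.5 → 0.4 → 0.3 → 1/4 → 1/5 → 1/6 → 1/8.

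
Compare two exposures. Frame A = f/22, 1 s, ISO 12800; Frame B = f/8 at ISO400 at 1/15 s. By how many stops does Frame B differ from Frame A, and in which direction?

6 stops darker

Aperture: f/22 → f/16 → f/11 → f/8 — 3 stops wider (brighter).
Shutter speed: 1 → 1/2 → 1/4 → 1/8 → 1/15 — 4 stops faster (darker).
ISO: 12800 → 6400 → 3200 → 1600 → 800 → 400 — 5 stops lower (darker).
Net: +3 −4 −5 = −6 stops.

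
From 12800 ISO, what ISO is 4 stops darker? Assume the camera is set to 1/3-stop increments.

ISO: 12800 → 10000 → 8000 → 6400 → 5000 → 4000 → 3200 → 2500 → 2000 → 1600 → 1250 → 1000 → 800 — 4 stops dropped (darker).

ISO 800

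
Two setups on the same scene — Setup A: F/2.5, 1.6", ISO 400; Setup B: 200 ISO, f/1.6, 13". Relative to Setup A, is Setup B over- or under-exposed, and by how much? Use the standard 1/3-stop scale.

Aperture: f/2.5 → f/2.2 → f/2 → f/1.8 → f/1.6 — 1 1/3 stops opened up (brighter).
Shutter speed: 1.6 → 2 → 2.5 → 3.2 → 4 → 5 → 6 → 8 → 10 → 13 — 3 stops slower (brighter).
ISO: 400 → 320 → 250 → 200 — 1 stop lower (darker).
Net: +1 1/3 +3 −1 = +3 1/3 stops.

3 1/3 stops brighter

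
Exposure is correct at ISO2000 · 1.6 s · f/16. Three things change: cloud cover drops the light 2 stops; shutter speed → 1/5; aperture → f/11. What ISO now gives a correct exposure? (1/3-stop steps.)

Scene light: 2 stops darker.
Shutter speed: 1.6 → 1.3 → 1 → 0.8 → 0.6 → 0.5 → 0.4 → 0.3 → 1/4 → 1/5 — 3 stops shorter (darker).
Aperture: f/16 → f/14 → f/13 → f/11 — 1 stop wider (brighter).
Net so far: 4 stops darker. ISO: 2000 → 2500 → 3200 → 4000 → 5000 → 6400 → 8000 → 10000 → 12800 → 16000 → 20000 → 25600 → 32000.

ISO 32000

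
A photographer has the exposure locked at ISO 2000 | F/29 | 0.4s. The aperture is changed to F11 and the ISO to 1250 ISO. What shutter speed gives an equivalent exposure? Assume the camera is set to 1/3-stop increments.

1/10s

Aperture: f/29 → f/25 → f/22 → f/20 → f/18 → f/16 → f/14 → f/13 → f/11 — 2 2/3 stops wider (brighter).
ISO: 2000 → 1600 → 1250 — 2/3 stop lower (darker).
Net change so far: 2 stops brighter. Offset with the shutter speed: 0.4 → 0.3 → 1/4 → 1/5 → 1/6 → 1/8 → 1/10.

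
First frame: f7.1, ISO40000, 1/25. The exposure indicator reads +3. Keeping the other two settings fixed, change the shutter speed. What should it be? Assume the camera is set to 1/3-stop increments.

Overexposed by 3 stops → need 3 stops darker.
Shutter speed: 1/25 → 1/30 → 1/40 → 1/50 → 1/60 → 1/80 → 1/100 → 1/125 → 1/160 → 1/200.

1/200s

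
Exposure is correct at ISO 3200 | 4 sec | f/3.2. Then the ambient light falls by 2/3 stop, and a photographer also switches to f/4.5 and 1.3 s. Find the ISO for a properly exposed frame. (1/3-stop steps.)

Scene light: 2/3 stop darker.
Aperture: f/3.2 → f/3.5 → f/4 → f/4.5 — 1 stop stopped down (darker).
Shutter speed: 4 → 3.2 → 2.5 → 2 → 1.6 → 1.3 — 1 2/3 stops shorter (darker).
Net so far: 3 1/3 stops darker. ISO: 3200 → 4000 → 5000 → 6400 → 8000 → 10000 → 12800 → 16000 → 20000 → 25600 → 32000.

ISO 32000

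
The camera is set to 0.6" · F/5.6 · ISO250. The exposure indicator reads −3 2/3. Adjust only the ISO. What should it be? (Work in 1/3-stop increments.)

ISO 3200

Underexposed by 3 2/3 stops → need 3 2/3 stops brighter.
ISO: 250 → 320 → 400 → 500 → 640 → 800 → 1000 → 1250 → 1600 → 2000 → 2500 → 3200.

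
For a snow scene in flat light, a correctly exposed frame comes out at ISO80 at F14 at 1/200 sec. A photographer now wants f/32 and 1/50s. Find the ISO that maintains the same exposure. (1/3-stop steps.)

Aperture: f/14 → f/16 → f/18 → f/20 → f/22 → f/25 → f/29 → f/32 — 2 1/3 stops smaller aperture (darker).
Shutter speed: 1/200 → 1/160 → 1/125 → 1/100 → 1/80 → 1/60 → 1/50 — 2 stops longer (brighter).
Net change so far: 1/3 stop darker. Offset with the ISO: 80 → 100.

ISO 100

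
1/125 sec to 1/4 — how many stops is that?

1/125 → 1/60 → 1/30 → 1/15 → 1/8 → 1/4 — count the steps: 5 stops.

5 stops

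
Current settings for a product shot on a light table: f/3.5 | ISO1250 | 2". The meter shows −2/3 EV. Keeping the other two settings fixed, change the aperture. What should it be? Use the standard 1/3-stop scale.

f/2.8

Underexposed by 2/3 stop → need 2/3 stop brighter.
Aperture: f/3.5 → f/3.2 → f/2.8.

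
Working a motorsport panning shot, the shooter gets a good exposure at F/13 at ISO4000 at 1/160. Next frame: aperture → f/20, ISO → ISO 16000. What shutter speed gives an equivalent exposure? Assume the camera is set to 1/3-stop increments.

Aperture: f/13 → f/14 → f/16 → f/18 → f/20 — 1 1/3 stops narrower (darker).
ISO: 4000 → 5000 → 6400 → 8000 → 10000 → 12800 → 16000 — 2 stops higher (brighter).
Net change so far: 2/3 stop brighter. Offset with the shutter speed: 1/160 → 1/200 → 1/250.

1/250s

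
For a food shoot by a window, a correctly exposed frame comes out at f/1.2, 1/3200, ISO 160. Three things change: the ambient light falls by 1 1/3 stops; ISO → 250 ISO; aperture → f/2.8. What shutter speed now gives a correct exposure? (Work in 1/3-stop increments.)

Scene light: 1 1/3 stops darker.
ISO: 160 → 200 → 250 — 2/3 stop raised (brighter).
Aperture: f/1.2 → f/1.4 → f/1.6 → f/1.8 → f/2 → f/2.2 → f/2.5 → f/2.8 — 2 1/3 stops narrower (darker).
Net so far: 3 stops darker. Shutter speed: 1/3200 → 1/2500 → 1/2000 → 1/1600 → 1/1250 → 1/1000 → 1/800 → 1/640 → 1/500 → 1/400.

1/400s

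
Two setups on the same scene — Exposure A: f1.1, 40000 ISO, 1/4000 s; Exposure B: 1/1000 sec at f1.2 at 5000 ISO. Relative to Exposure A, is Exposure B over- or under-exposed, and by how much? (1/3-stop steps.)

1 1/3 stops darker

Aperture: f/1.1 → f/1.2 — 1/3 stop smaller aperture (darker).
Shutter speed: 1/4000 → 1/3200 → 1/2500 → 1/2000 → 1/1600 → 1/1250 → 1/1000 — 2 stops slower (brighter).
ISO: 40000 → 32000 → 25600 → 20000 → 16000 → 12800 → 10000 → 8000 → 6400 → 5000 — 3 stops lower (darker).
Net: −1/3 +2 −3 = −1 1/3 stops.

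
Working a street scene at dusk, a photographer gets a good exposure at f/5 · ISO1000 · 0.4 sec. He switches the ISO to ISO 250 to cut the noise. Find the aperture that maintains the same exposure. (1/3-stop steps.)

ISO: 1000 → 800 → 640 → 500 → 400 → 320 → 250 — 2 stops lower (darker).
Need 2 stops brighter from the aperture: f/5 → f/4.5 → f/4 → f/3.5 → f/3.2 → f/2.8 → f/2.5.

f/2.5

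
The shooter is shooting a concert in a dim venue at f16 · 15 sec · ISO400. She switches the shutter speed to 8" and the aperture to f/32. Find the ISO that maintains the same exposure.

ISO 3200

Shutter speed: 15 → 8 — 1 stop faster (darker).
Aperture: f/16 → f/22 → f/32 — 2 stops narrower (darker).
Net change so far: 3 stops darker. Offset with the ISO: 400 → 800 → 1600 → 3200.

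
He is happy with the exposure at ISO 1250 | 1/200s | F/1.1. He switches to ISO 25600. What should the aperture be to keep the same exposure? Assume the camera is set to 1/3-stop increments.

f/5

ISO: 1250 → 1600 → 2000 → 2500 → 3200 → 4000 → 5000 → 6400 → 8000 → 10000 → 12800 → 16000 → 20000 → 25600 — 4 1/3 stops higher (brighter).
Need 4 1/3 stops darker from the aperture: f/1.1 → f/1.2 → f/1.4 → f/1.6 → f/1.8 → f/2 → f/2.2 → f/2.5 → f/2.8 → f/3.2 → f/3.5 → f/4 → f/4.5 → f/5.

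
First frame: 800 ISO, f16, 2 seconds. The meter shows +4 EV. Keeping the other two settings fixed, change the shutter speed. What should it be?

1/8s

Overexposed by 4 stops → need 4 stops darker.
Shutter speed: 2 → 1 → 1/2 → 1/4 → 1/8.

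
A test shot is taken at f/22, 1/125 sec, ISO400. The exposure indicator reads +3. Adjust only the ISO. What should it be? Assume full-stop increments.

ISO 50

Overexposed by 3 stops → need 3 stops darker.
ISO: 400 → 200 → 100 → 50.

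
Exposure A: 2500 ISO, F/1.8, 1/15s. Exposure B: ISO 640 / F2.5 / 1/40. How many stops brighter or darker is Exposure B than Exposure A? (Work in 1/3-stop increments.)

Aperture: f/1.8 → f/2 → f/2.2 → f/2.5 — 1 stop smaller aperture (darker).
Shutter speed: 1/15 → 1/20 → 1/25 → 1/30 → 1/40 — 1 1/3 stops faster (darker).
ISO: 2500 → 2000 → 1600 → 1250 → 1000 → 800 → 640 — 2 stops lower (darker).
Net: −1 −1 1/3 −2 = −4 1/3 stops.

4 1/3 stops darker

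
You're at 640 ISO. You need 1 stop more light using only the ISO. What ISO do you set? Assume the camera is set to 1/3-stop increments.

ISO: 640 → 800 → 1000 → 1250 — 1 stop raised (brighter).

ISO 1250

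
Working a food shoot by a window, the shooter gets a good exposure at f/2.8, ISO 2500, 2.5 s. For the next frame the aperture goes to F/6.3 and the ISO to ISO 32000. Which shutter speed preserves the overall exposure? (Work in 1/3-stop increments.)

1 s

Aperture: f/2.8 → f/3.2 → f/3.5 → f/4 → f/4.5 → f/5 → f/5.6 → f/6.3 — 2 1/3 stops narrower (darker).
ISO: 2500 → 3200 → 4000 → 5000 → 6400 → 8000 → 10000 → 12800 → 16000 → 20000 → 25600 → 32000 — 3 2/3 stops higher (brighter).
Net change so far: 1 1/3 stops brighter. Offset with the shutter speed: 2.5 → 2 → 1.6 → 1.3 → 1.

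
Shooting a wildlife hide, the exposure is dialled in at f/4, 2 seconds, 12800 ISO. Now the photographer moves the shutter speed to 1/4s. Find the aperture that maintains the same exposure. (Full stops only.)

Shutter speed: 2 → 1 → 1/2 → 1/4 — 3 stops faster (darker).
Need 3 stops brighter from the aperture: f/4 → f/2.8 → f/2 → f/1.4.

f/1.4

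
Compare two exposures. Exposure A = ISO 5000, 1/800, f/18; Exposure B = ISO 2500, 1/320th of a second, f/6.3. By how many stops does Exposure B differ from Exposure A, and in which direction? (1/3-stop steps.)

Aperture: f/18 → f/16 → f/14 → f/13 → f/11 → f/10 → f/9 → f/8 → f/7.1 → f/6.3 — 3 stops larger aperture (brighter).
Shutter speed: 1/800 → 1/640 → 1/500 → 1/400 → 1/320 — 1 1/3 stops longer (brighter).
ISO: 5000 → 4000 → 3200 → 2500 — 1 stop dropped (darker).
Net: +3 +1 1/3 −1 = +3 1/3 stops.

3 1/3 stops brighter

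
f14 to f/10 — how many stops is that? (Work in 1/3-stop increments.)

f/14 → f/13 → f/11 → f/10 — count the steps: 3 third-stops = 1 stop.

1 stop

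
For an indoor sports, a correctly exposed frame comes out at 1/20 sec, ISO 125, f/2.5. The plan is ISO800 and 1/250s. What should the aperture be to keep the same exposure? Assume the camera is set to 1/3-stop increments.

f/1.8

ISO: 125 → 160 → 200 → 250 → 320 → 400 → 500 → 640 → 800 — 2 2/3 stops raised (brighter).
Shutter speed: 1/20 → 1/25 → 1/30 → 1/40 → 1/50 → 1/60 → 1/80 → 1/100 → 1/125 → 1/160 → 1/200 → 1/250 — 3 2/3 stops faster (darker).
Net change so far: 1 stop darker. Offset with the aperture: f/2.5 → f/2.2 → f/2 → f/1.8.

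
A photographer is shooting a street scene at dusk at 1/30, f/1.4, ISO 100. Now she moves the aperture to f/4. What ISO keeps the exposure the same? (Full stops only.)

Aperture: f/1.4 → f/2 → f/2.8 → f/4 — 3 stops stopped down (darker).
Need 3 stops brighter from the ISO: 100 → 200 → 400 → 800.

ISO 800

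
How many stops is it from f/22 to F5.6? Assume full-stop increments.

f/22 → f/16 → f/11 → f/8 → f/5.6 — count the steps: 4 stops.

4 stops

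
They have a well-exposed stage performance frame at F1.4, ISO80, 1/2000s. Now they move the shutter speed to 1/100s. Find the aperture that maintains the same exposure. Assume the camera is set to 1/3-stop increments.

f/6.3

Shutter speed: 1/2000 → 1/1600 → 1/1250 → 1/1000 → 1/800 → 1/640 → 1/500 → 1/400 → 1/320 → 1/250 → 1/200 → 1/160 → 1/125 → 1/100 — 4 1/3 stops longer (brighter).
Need 4 1/3 stops darker from the aperture: f/1.4 → f/1.6 → f/1.8 → f/2 → f/2.2 → f/2.5 → f/2.8 → f/3.2 → f/3.5 → f/4 → f/4.5 → f/5 → f/5.6 → f/6.3.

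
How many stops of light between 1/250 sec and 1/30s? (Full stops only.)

1/250 → 1/125 → 1/60 → 1/30 — count the steps: 3 stops.

3 stops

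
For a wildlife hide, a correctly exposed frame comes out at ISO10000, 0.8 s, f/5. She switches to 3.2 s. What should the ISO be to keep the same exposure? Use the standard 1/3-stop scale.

Shutter speed: 0.8 → 1 → 1.3 → 1.6 → 2 → 2.5 → 3.2 — 2 stops slower (brighter).
Need 2 stops darker from the ISO: 10000 → 8000 → 6400 → 5000 → 4000 → 3200 → 2500.

ISO 2500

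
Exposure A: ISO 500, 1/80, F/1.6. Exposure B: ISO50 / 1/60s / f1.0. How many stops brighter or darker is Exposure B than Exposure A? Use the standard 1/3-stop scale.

Aperture: f/1.6 → f/1.4 → f/1.2 → f/1.1 → f/1.0 — 1 1/3 stops larger aperture (brighter).
Shutter speed: 1/80 → 1/60 — 1/3 stop longer (brighter).
ISO: 500 → 400 → 320 → 250 → 200 → 160 → 125 → 100 → 80 → 64 → 50 — 3 1/3 stops lower (darker).
Net: +1 1/3 +1/3 −3 1/3 = −1 2/3 stops.

1 2/3 stops darker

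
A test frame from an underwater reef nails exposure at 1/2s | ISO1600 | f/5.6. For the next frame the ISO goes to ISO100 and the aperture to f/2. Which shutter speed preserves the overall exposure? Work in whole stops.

1 s

ISO: 1600 → 800 → 400 → 200 → 100 — 4 stops dropped (darker).
Aperture: f/5.6 → f/4 → f/2.8 → f/2 — 3 stops wider (brighter).
Net change so far: 1 stop darker. Offset with the shutter speed: 1/2 → 1.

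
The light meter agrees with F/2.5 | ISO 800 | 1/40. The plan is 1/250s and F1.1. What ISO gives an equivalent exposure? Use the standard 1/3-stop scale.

ISO 1000

Shutter speed: 1/40 → 1/50 → 1/60 → 1/80 → 1/100 → 1/125 → 1/160 → 1/200 → 1/250 — 2 2/3 stops faster (darker).
Aperture: f/2.5 → f/2.2 → f/2 → f/1.8 → f/1.6 → f/1.4 → f/1.2 → f/1.1 — 2 1/3 stops wider (brighter).
Net change so far: 1/3 stop darker. Offset with the ISO: 800 → 1000.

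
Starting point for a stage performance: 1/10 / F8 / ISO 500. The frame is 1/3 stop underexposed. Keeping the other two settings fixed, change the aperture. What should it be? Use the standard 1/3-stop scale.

f/7.1

Underexposed by 1/3 stop → need 1/3 stop brighter.
Aperture: f/8 → f/7.1.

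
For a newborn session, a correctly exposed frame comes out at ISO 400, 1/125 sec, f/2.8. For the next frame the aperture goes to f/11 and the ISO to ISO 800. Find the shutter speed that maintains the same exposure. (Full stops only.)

1/15s

Aperture: f/2.8 → f/4 → f/5.6 → f/8 → f/11 — 4 stops stopped down (darker).
ISO: 400 → 800 — 1 stop raised (brighter).
Net change so far: 3 stops darker. Offset with the shutter speed: 1/125 → 1/60 → 1/30 → 1/15.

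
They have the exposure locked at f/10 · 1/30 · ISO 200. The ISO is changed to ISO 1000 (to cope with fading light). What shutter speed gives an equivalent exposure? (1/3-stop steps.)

ISO: 200 → 250 → 320 → 400 → 500 → 640 → 800 → 1000 — 2 1/3 stops higher (brighter).
Need 2 1/3 stops darker from the shutter speed: 1/30 → 1/40 → 1/50 → 1/60 → 1/80 → 1/100 → 1/125 → 1/160.

1/160s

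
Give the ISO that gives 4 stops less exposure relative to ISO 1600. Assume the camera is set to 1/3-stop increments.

ISO: 1600 → 1250 → 1000 → 800 → 640 → 500 → 400 → 320 → 250 → 200 → 160 → 125 → 100 — 4 stops dropped (darker).

ISO 100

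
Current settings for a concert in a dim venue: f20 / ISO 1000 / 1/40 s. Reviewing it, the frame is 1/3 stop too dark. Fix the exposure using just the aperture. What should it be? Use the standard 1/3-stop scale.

Underexposed by 1/3 stop → need 1/3 stop brighter.
Aperture: f/20 → f/18.

f/18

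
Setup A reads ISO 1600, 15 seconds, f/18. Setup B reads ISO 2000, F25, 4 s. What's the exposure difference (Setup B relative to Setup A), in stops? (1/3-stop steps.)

Aperture: f/18 → f/20 → f/22 → f/25 — 1 stop narrower (darker).
Shutter speed: 15 → 13 → 10 → 8 → 6 → 5 → 4 — 2 stops shorter (darker).
ISO: 1600 → 2000 — 1/3 stop raised (brighter).
Net: −1 −2 +1/3 = −2 2/3 stops.

2 2/3 stops darker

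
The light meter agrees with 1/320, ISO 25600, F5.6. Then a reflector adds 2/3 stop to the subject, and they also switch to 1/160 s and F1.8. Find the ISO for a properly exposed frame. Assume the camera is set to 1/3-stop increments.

ISO 800

Scene light: 2/3 stop brighter.
Shutter speed: 1/320 → 1/250 → 1/200 → 1/160 — 1 stop longer (brighter).
Aperture: f/5.6 → f/5 → f/4.5 → f/4 → f/3.5 → f/3.2 → f/2.8 → f/2.5 → f/2.2 → f/2 → f/1.8 — 3 1/3 stops larger aperture (brighter).
Net so far: 5 stops brighter. ISO: 25600 → 20000 → 16000 → 12800 → 10000 → 8000 → 6400 → 5000 → 4000 → 3200 → 2500 → 2000 → 1600 → 1250 → 1000 → 800.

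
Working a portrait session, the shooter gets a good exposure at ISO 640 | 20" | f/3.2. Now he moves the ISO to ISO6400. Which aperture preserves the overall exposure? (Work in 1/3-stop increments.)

ISO: 640 → 800 → 1000 → 1250 → 1600 → 2000 → 2500 → 3200 → 4000 → 5000 → 6400 — 3 1/3 stops raised (brighter).
Need 3 1/3 stops darker from the aperture: f/3.2 → f/3.5 → f/4 → f/4.5 → f/5 → f/5.6 → f/6.3 → f/7.1 → f/8 → f/9 → f/10.

f/10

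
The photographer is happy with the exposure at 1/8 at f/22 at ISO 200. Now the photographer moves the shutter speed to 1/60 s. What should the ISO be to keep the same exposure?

ISO 1600

Shutter speed: 1/8 → 1/15 → 1/30 → 1/60 — 3 stops shorter (darker).
Need 3 stops brighter from the ISO: 200 → 400 → 800 → 1600.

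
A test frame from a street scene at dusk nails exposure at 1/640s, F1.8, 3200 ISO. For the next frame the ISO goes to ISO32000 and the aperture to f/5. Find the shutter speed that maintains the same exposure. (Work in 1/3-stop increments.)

ISO: 3200 → 4000 → 5000 → 6400 → 8000 → 10000 → 12800 → 16000 → 20000 → 25600 → 32000 — 3 1/3 stops higher (brighter).
Aperture: f/1.8 → f/2 → f/2.2 → f/2.5 → f/2.8 → f/3.2 → f/3.5 → f/4 → f/4.5 → f/5 — 3 stops stopped down (darker).
Net change so far: 1/3 stop brighter. Offset with the shutter speed: 1/640 → 1/800.

1/800s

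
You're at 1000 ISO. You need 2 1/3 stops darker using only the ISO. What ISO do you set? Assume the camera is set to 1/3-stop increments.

ISO: 1000 → 800 → 640 → 500 → 400 → 320 → 250 → 200 — 2 1/3 stops dropped (darker).

ISO 200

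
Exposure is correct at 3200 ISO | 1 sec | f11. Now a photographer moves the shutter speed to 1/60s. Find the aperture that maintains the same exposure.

Shutter speed: 1 → 1/2 → 1/4 → 1/8 → 1/15 → 1/30 → 1/60 — 6 stops faster (darker).
Need 6 stops brighter from the aperture: f/11 → f/8 → f/5.6 → f/4 → f/2.8 → f/2 → f/1.4.

f/1.4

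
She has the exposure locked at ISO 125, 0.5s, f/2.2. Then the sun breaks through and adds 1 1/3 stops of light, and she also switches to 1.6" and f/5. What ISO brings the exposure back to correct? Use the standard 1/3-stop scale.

ISO 80

Scene light: 1 1/3 stops brighter.
Shutter speed: 0.5 → 0.6 → 0.8 → 1 → 1.3 → 1.6 — 1 2/3 stops longer (brighter).
Aperture: f/2.2 → f/2.5 → f/2.8 → f/3.2 → f/3.5 → f/4 → f/4.5 → f/5 — 2 1/3 stops smaller aperture (darker).
Net so far: 2/3 stop brighter. ISO: 125 → 100 → 80.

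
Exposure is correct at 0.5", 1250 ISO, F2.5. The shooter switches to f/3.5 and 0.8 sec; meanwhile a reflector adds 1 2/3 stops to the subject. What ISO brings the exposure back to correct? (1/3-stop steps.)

ISO 500

Scene light: 1 2/3 stops brighter.
Aperture: f/2.5 → f/2.8 → f/3.2 → f/3.5 — 1 stop stopped down (darker).
Shutter speed: 0.5 → 0.6 → 0.8 — 2/3 stop slower (brighter).
Net so far: 1 1/3 stops brighter. ISO: 1250 → 1000 → 800 → 640 → 500.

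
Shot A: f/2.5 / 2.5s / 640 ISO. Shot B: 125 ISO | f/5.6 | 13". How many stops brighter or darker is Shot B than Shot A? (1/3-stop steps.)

2 1/3 stops darker

Aperture: f/2.5 → f/2.8 → f/3.2 → f/3.5 → f/4 → f/4.5 → f/5 → f/5.6 — 2 1/3 stops smaller aperture (darker).
Shutter speed: 2.5 → 3.2 → 4 → 5 → 6 → 8 → 10 → 13 — 2 1/3 stops longer (brighter).
ISO: 640 → 500 → 400 → 320 → 250 → 200 → 160 → 125 — 2 1/3 stops lower (darker).
Net: −2 1/3 +2 1/3 −2 1/3 = −2 1/3 stops.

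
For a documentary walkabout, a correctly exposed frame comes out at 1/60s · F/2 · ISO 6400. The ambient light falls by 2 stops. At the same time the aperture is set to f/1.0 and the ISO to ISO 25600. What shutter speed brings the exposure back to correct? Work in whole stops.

1/250s

Scene light: 2 stops darker.
Aperture: f/2 → f/1.4 → f/1.0 — 2 stops larger aperture (brighter).
ISO: 6400 → 12800 → 25600 — 2 stops raised (brighter).
Net so far: 2 stops brighter. Shutter speed: 1/60 → 1/125 → 1/250.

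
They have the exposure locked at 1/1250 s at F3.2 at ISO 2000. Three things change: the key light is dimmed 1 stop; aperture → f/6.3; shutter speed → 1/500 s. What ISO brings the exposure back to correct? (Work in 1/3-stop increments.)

ISO 6400

Scene light: 1 stop darker.
Aperture: f/3.2 → f/3.5 → f/4 → f/4.5 → f/5 → f/5.6 → f/6.3 — 2 stops stopped down (darker).
Shutter speed: 1/1250 → 1/1000 → 1/800 → 1/640 → 1/500 — 1 1/3 stops longer (brighter).
Net so far: 1 2/3 stops darker. ISO: 2000 → 2500 → 3200 → 4000 → 5000 → 6400.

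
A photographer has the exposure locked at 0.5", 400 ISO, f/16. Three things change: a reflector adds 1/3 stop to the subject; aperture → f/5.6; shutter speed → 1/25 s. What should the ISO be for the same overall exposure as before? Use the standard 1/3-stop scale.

ISO 500

Scene light: 1/3 stop brighter.
Aperture: f/16 → f/14 → f/13 → f/11 → f/10 → f/9 → f/8 → f/7.1 → f/6.3 → f/5.6 — 3 stops opened up (brighter).
Shutter speed: 0.5 → 0.4 → 0.3 → 1/4 → 1/5 → 1/6 → 1/8 → 1/10 → 1/13 → 1/15 → 1/20 → 1/25 — 3 2/3 stops shorter (darker).
Net so far: 1/3 stop darker. ISO: 400 → 500.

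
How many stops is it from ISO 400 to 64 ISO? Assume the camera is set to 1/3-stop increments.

400 → 320 → 250 → 200 → 160 → 125 → 100 → 80 → 64 — count the steps: 8 third-stops = 2 2/3 stops.

2 2/3 stops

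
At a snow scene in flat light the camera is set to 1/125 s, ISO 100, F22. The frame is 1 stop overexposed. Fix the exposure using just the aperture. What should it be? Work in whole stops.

Overexposed by 1 stop → need 1 stop darker.
Aperture: f/22 → f/32.

f/32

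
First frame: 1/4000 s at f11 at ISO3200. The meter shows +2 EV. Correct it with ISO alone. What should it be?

ISO 800

Overexposed by 2 stops → need 2 stops darker.
ISO: 3200 → 1600 → 800.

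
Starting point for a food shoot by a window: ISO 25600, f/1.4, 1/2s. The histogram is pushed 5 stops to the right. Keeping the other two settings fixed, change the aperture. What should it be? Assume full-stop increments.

f/8

Overexposed by 5 stops → need 5 stops darker.
Aperture: f/1.4 → f/2 → f/2.8 → f/4 → f/5.6 → f/8.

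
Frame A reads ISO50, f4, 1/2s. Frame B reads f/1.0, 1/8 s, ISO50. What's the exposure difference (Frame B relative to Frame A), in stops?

Aperture: f/4 → f/2.8 → f/2 → f/1.4 → f/1.0 — 4 stops wider (brighter).
Shutter speed: 1/2 → 1/4 → 1/8 — 2 stops shorter (darker).
ISO: unchanged.
Net: +4 −2 = +2 stops.

2 stops brighter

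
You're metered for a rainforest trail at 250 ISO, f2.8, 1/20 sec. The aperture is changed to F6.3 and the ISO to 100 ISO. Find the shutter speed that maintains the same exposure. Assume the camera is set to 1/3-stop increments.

Aperture: f/2.8 → f/3.2 → f/3.5 → f/4 → f/4.5 → f/5 → f/5.6 → f/6.3 — 2 1/3 stops smaller aperture (darker).
ISO: 250 → 200 → 160 → 125 → 100 — 1 1/3 stops lower (darker).
Net change so far: 3 2/3 stops darker. Offset with the shutter speed: 1/20 → 1/15 → 1/13 → 1/10 → 1/8 → 1/6 → 1/5 → 1/4 → 0.3 → 0.4 → 0.5 → 0.6.

0.6 s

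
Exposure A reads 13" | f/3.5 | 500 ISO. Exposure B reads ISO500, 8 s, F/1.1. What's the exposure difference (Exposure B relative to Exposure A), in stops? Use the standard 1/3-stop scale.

Aperture: f/3.5 → f/3.2 → f/2.8 → f/2.5 → f/2.2 → f/2 → f/1.8 → f/1.6 → f/1.4 → f/1.2 → f/1.1 — 3 1/3 stops opened up (brighter).
Shutter speed: 13 → 10 → 8 — 2/3 stop shorter (darker).
ISO: unchanged.
Net: +3 1/3 −2/3 = +2 2/3 stops.

2 2/3 stops brighter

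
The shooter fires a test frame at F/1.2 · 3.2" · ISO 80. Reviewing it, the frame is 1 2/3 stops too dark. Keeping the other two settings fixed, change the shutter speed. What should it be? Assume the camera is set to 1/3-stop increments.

Underexposed by 1 2/3 stops → need 1 2/3 stops brighter.
Shutter speed: 3.2 → 4 → 5 → 6 → 8 → 10.

10 s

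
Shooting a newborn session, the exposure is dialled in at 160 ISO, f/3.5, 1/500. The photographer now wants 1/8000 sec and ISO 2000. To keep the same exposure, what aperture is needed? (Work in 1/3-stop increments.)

f/3.2

Shutter speed: 1/500 → 1/640 → 1/800 → 1/1000 → 1/1250 → 1/1600 → 1/2000 → 1/2500 → 1/3200 → 1/4000 → 1/5000 → 1/6400 → 1/8000 — 4 stops shorter (darker).
ISO: 160 → 200 → 250 → 320 → 400 → 500 → 640 → 800 → 1000 → 1250 → 1600 → 2000 — 3 2/3 stops raised (brighter).
Net change so far: 1/3 stop darker. Offset with the aperture: f/3.5 → f/3.2.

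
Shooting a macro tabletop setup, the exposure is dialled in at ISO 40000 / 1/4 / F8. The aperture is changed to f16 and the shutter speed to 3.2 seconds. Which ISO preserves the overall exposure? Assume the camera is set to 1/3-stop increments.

Aperture: f/8 → f/9 → f/10 → f/11 → f/13 → f/14 → f/16 — 2 stops narrower (darker).
Shutter speed: 1/4 → 0.3 → 0.4 → 0.5 → 0.6 → 0.8 → 1 → 1.3 → 1.6 → 2 → 2.5 → 3.2 — 3 2/3 stops slower (brighter).
Net change so far: 1 2/3 stops brighter. Offset with the ISO: 40000 → 32000 → 25600 → 20000 → 16000 → 12800.

ISO 12800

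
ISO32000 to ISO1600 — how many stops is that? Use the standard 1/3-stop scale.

4 1/3 stops

32000 → 25600 → 20000 → 16000 → 12800 → 10000 → 8000 → 6400 → 5000 → 4000 → 3200 → 2500 → 2000 → 1600 — count the steps: 13 third-stops = 4 1/3 stops.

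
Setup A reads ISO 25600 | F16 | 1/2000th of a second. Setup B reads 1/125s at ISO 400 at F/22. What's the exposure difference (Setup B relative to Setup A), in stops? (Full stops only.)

3 stops darker

Aperture: f/16 → f/22 — 1 stop narrower (darker).
Shutter speed: 1/2000 → 1/1000 → 1/500 → 1/250 → 1/125 — 4 stops longer (brighter).
ISO: 25600 → 12800 → 6400 → 3200 → 1600 → 800 → 400 — 6 stops dropped (darker).
Net: −1 +4 −6 = −3 stops.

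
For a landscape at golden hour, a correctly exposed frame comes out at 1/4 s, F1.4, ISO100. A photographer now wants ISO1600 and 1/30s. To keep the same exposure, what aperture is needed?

ISO: 100 → 200 → 400 → 800 → 1600 — 4 stops higher (brighter).
Shutter speed: 1/4 → 1/8 → 1/15 → 1/30 — 3 stops faster (darker).
Net change so far: 1 stop brighter. Offset with the aperture: f/1.4 → f/2.

f/2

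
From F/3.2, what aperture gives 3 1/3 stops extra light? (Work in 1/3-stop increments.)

Aperture: f/3.2 → f/2.8 → f/2.5 → f/2.2 → f/2 → f/1.8 → f/1.6 → f/1.4 → f/1.2 → f/1.1 → f/1.0 — 3 1/3 stops larger aperture (brighter).

f/1.0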